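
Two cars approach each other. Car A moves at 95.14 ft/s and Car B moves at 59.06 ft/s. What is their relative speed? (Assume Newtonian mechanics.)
v_rel = v_A + v_B = 95.14 + 59.06 = 154.2 ft/s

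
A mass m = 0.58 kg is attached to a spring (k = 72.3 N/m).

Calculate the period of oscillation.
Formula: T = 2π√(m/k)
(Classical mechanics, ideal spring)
T = 2π√(m/k) = 2π√(0.58/72.3) = 0.5628 s; f = 1/T = 1.777 Hz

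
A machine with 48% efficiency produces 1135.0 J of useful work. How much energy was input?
W_in = W_out/η = 1135.0/0.48 = 2364.6 J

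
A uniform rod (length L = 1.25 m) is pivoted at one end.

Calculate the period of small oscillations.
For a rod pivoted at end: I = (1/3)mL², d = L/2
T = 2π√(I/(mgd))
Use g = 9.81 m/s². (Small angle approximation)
I/m = (1/3)L² = 0.5208 m²; d = L/2 = 0.625 m
T = 2π√(I/(mgd)) = 2π√(0.5208/(9.81×0.625)) = 1.831 s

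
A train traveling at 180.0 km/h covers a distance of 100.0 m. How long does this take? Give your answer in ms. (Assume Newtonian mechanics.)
t = d/v (with unit conversion) = 2000.0 ms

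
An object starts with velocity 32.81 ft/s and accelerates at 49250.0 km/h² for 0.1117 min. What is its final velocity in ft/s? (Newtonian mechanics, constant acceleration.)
v = v₀ + at (with unit conversion) = 116.4 ft/s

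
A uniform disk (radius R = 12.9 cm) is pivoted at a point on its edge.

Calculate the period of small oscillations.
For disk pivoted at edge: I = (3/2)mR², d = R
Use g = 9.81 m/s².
I/m = (3/2)R² = 0.02496 m²; d = R = 0.129 m
T = 2π√((3/2)R²/(gR)) = 2π√(3R/(2g)) = 0.8824 s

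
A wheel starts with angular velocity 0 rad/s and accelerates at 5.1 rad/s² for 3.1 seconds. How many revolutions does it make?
θ = ω₀t + ½αt² = 0×3.1 + ½×5.1×3.1² = 24.51 rad
Revolutions = θ/(2π) = 24.51/(2π) = 3.9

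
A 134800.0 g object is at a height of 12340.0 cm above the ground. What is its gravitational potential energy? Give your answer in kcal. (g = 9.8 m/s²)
PE = mgh = 134.8 kg × 9.8 m/s² × 123.4 m = 1.63e+05 J = 38.96 kcal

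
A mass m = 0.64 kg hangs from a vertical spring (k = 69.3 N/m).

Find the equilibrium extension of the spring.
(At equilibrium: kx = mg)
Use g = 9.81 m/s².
x_eq = mg/k = 0.64×9.81/69.3 = 0.0906 m = 9.06 cm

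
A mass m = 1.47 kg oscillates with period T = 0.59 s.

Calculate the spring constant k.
T = 2π√(m/k) → k = m(2π/T)² = 1.47×(2π/0.59)² = 166.7 N/m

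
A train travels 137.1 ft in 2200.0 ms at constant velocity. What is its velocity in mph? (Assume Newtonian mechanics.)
v = d/t (with unit conversion) = 42.49 mph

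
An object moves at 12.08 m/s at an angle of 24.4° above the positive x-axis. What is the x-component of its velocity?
vₓ = v cos(θ) = 12.08 × cos(24.4°) = 11.0 m/s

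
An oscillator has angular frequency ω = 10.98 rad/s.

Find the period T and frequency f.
T = 2π/ω = 2π/10.98 = 0.5722 s; f = ω/2π = 1.748 Hz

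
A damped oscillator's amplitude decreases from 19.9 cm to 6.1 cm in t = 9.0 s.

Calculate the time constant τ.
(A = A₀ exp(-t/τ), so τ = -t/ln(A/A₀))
A/A₀ = 6.1/19.9 = 0.3065; ln(A/A₀) = -1.182
τ = −t/ln(A/A₀) = −9.0/-1.182 = 7.611 s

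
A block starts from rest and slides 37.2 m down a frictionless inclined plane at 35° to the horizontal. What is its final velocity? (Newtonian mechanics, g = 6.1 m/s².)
a = g sin(θ) = 6.1 × sin(35°) = 3.5 m/s²
v = √(2ad) = √(2 × 3.5 × 37.2) = 16.13 m/s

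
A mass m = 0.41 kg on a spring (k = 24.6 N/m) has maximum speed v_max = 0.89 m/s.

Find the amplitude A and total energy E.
½mv²_max = ½kA² → A = v_max√(m/k) = 0.89×√(0.41/24.6) = 0.1149 m = 11.49 cm
E = ½mv²_max = ½×0.41×0.89² = 0.1624 J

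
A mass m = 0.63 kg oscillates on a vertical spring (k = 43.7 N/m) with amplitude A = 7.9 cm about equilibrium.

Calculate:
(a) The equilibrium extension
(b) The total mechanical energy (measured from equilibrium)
x_eq = mg/k = 0.63×9.81/43.7 = 0.1414 m = 14.14 cm
E = ½kA² = ½×43.7×(0.079)² = 0.1364 J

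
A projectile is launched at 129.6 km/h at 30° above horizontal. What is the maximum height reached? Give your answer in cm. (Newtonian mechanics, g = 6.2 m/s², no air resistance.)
H = v₀²sin²(θ)/(2g) (with unit conversion) = 2613.0 cm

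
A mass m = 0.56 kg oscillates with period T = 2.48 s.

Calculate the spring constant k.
T = 2π√(m/k) → k = m(2π/T)² = 0.56×(2π/2.48)² = 3.595 N/m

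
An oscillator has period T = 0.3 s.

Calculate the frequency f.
f = 1/T = 1/0.3 = 3.333 Hz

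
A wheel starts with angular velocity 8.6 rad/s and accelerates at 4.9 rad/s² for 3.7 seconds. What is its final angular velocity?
ω = ω₀ + αt = 8.6 + 4.9 × 3.7 = 26.73 rad/s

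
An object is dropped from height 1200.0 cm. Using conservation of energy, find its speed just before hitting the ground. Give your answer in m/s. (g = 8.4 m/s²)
mgh = ½mv² → v = √(2gh) = √(2×8.4×12) = 14.2 m/s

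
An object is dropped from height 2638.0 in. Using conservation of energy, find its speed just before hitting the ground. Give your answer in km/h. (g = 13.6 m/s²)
mgh = ½mv² → v = √(2gh) = √(2×13.6×67.01) = 42.69 m/s = 153.7 km/h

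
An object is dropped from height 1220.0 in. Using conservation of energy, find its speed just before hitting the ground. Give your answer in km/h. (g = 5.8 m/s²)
mgh = ½mv² → v = √(2gh) = √(2×5.8×30.99) = 18.96 m/s = 68.25 km/h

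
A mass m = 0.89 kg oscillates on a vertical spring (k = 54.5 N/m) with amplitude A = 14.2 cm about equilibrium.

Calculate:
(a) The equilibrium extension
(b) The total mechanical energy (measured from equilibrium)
x_eq = mg/k = 0.89×9.81/54.5 = 0.1602 m = 16.02 cm
E = ½kA² = ½×54.5×(0.142)² = 0.5495 J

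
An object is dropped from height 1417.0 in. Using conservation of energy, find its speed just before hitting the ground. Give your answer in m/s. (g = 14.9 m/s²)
mgh = ½mv² → v = √(2gh) = √(2×14.9×35.99) = 32.75 m/s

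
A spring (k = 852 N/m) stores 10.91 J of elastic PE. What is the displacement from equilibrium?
PE = ½kx² → x = √(2PE/k) = √(2×10.91/852) = 0.16 m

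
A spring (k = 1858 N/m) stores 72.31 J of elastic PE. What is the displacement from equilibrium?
PE = ½kx² → x = √(2PE/k) = √(2×72.31/1858) = 0.279 m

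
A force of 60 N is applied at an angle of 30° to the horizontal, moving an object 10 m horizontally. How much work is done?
W = Fd cosθ = 60×10×cos(30°) = 519.62 J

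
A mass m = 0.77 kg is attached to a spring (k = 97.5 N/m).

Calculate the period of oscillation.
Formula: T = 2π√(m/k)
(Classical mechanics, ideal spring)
T = 2π√(m/k) = 2π√(0.77/97.5) = 0.5584 s; f = 1/T = 1.791 Hz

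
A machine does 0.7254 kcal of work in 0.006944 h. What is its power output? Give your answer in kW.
P = W/t = 3035 J / 25 s = 121.4 W = 0.1214 kW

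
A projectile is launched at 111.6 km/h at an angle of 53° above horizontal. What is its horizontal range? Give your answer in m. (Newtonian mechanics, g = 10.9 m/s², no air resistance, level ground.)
R = v₀² sin(2θ) / g (with unit conversion) = 84.75 m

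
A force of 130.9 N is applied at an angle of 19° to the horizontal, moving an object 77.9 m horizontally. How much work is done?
W = Fd cosθ = 130.9×77.9×cos(19°) = 9641.6 J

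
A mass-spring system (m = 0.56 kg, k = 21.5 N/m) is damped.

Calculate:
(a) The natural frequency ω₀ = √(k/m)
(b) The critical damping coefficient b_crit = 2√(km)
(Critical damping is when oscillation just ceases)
ω₀ = √(k/m) = √(21.5/0.56) = 6.196 rad/s
b_crit = 2√(km) = 2√(21.5×0.56) = 6.94 kg/s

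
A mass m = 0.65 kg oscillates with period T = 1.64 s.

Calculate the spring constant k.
T = 2π√(m/k) → k = m(2π/T)² = 0.65×(2π/1.64)² = 9.541 N/m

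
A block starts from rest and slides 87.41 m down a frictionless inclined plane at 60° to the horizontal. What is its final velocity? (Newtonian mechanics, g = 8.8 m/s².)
a = g sin(θ) = 8.8 × sin(60°) = 7.62 m/s²
v = √(2ad) = √(2 × 7.62 × 87.41) = 36.5 m/s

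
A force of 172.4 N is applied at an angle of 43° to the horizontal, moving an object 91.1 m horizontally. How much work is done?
W = Fd cosθ = 172.4×91.1×cos(43°) = 11486.0 J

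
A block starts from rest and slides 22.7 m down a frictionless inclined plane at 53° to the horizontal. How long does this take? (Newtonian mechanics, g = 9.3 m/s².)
a = g sin(θ) = 9.3 × sin(53°) = 7.43 m/s²
t = √(2d/a) = √(2 × 22.7 / 7.43) = 2.47 s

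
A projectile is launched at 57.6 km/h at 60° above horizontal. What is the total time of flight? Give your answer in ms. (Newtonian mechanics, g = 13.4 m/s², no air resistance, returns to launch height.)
T = 2v₀sin(θ)/g (with unit conversion) = 2068.0 ms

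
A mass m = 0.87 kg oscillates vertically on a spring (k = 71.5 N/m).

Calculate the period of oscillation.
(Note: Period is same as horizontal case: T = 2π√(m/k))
T = 2π√(m/k) = 2π√(0.87/71.5) = 0.6931 s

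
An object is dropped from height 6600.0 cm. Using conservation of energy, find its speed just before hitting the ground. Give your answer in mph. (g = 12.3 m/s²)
mgh = ½mv² → v = √(2gh) = √(2×12.3×66) = 40.29 m/s = 90.13 mph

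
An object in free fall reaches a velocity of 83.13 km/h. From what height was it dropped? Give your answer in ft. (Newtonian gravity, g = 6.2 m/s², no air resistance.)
h = v²/(2g) (with unit conversion) = 141.1 ft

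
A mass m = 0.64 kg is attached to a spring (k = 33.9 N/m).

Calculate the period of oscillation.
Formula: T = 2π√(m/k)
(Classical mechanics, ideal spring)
T = 2π√(m/k) = 2π√(0.64/33.9) = 0.8633 s; f = 1/T = 1.158 Hz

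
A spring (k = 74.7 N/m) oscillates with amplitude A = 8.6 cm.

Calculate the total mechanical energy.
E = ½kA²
E = ½kA² = ½×74.7×(0.086)² = 0.2762 J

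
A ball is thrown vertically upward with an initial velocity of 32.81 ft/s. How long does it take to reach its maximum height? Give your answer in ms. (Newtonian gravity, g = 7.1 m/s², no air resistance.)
t_up = v₀/g (with unit conversion) = 1409.0 ms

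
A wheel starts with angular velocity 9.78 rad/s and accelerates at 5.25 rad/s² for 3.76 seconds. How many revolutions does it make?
θ = ω₀t + ½αt² = 9.78×3.76 + ½×5.25×3.76² = 73.88 rad
Revolutions = θ/(2π) = 73.88/(2π) = 11.76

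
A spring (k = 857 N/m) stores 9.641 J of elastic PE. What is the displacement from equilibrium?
PE = ½kx² → x = √(2PE/k) = √(2×9.641/857) = 0.15 m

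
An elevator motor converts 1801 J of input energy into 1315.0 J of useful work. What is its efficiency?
η = W_out/W_in = 1315.0/1801 = 0.7301 = 73.01%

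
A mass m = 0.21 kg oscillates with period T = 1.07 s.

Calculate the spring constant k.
T = 2π√(m/k) → k = m(2π/T)² = 0.21×(2π/1.07)² = 7.241 N/m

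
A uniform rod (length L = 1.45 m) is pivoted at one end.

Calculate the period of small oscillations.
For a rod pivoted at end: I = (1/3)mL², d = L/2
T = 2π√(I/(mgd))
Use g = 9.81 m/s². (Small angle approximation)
I/m = (1/3)L² = 0.7008 m²; d = L/2 = 0.725 m
T = 2π√(I/(mgd)) = 2π√(0.7008/(9.81×0.725)) = 1.972 s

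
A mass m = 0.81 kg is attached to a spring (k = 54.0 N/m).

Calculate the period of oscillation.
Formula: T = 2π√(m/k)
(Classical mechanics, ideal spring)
T = 2π√(m/k) = 2π√(0.81/54.0) = 0.7695 s; f = 1/T = 1.299 Hz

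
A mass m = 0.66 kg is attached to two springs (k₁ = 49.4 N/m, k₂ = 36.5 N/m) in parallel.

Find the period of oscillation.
k_eq = k₁+k₂ = 85.9 N/m
T = 2π√(m/k_eq) = 2π√(0.66/85.9) = 0.5508 s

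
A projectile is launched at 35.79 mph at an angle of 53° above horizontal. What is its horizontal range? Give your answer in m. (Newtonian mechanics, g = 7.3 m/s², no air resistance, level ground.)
R = v₀² sin(2θ) / g (with unit conversion) = 33.71 m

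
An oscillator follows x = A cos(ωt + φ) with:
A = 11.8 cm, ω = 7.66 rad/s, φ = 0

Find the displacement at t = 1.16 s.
x = A cos(ωt + φ) = 11.8×cos(7.66×1.16 + 0) = -10.13 cm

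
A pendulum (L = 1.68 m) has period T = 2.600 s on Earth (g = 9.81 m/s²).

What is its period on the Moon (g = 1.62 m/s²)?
T = 2π√(L/g), so T_moon/T_earth = √(g_earth/g_moon)
T_moon = 2π√(1.68/1.62) = 6.398 s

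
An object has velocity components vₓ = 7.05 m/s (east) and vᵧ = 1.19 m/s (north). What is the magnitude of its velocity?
|v| = √(vₓ² + vᵧ²) = √(7.05² + 1.19²) = √(51.1186) = 7.15 m/s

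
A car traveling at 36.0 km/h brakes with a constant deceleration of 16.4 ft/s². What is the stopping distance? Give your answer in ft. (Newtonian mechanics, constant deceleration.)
d = v₀² / (2a) (with unit conversion) = 32.82 ft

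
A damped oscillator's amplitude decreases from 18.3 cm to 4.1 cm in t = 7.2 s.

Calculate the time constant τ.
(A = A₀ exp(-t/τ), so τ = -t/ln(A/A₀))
A/A₀ = 4.1/18.3 = 0.224; ln(A/A₀) = -1.496
τ = −t/ln(A/A₀) = −7.2/-1.496 = 4.813 s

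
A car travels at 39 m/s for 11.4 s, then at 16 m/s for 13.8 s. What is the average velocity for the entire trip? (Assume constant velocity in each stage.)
d₁ = v₁t₁ = 39 × 11.4 = 444.6 m
d₂ = v₂t₂ = 16 × 13.8 = 220.8 m
d_total = 665.4 m, t_total = 25.2 s
v_avg = d_total/t_total = 665.4/25.2 = 26.4 m/s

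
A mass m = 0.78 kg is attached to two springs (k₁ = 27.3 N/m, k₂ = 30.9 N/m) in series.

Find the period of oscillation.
k_eq = k₁k₂/(k₁+k₂) = 14.49 N/m
T = 2π√(m/k_eq) = 2π√(0.78/14.49) = 1.458 s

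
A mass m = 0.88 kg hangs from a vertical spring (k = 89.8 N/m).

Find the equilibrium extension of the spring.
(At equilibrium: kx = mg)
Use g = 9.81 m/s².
x_eq = mg/k = 0.88×9.81/89.8 = 0.09613 m = 9.613 cm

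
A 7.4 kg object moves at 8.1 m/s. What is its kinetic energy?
KE = ½mv² = ½×7.4×8.1² = 242.757 J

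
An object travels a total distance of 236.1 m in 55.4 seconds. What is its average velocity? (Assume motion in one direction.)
v_avg = Δd / Δt = 236.1 / 55.4 = 4.26 m/s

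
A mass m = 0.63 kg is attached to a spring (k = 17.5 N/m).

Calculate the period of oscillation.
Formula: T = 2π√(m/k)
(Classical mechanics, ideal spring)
T = 2π√(m/k) = 2π√(0.63/17.5) = 1.192 s; f = 1/T = 0.8388 Hz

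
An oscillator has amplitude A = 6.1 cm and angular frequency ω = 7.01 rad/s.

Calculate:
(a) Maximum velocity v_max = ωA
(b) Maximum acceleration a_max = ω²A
v_max = ωA = 7.01×0.061 = 0.4276 m/s
a_max = ω²A = 7.01²×0.061 = 2.998 m/s²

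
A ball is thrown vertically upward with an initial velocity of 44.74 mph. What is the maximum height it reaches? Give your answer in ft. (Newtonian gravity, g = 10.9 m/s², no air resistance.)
h_max = v₀²/(2g) (with unit conversion) = 60.2 ft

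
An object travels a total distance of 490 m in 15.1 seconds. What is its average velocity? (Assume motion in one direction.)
v_avg = Δd / Δt = 490 / 15.1 = 32.45 m/s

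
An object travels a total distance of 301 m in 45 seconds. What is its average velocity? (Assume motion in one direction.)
v_avg = Δd / Δt = 301 / 45 = 6.69 m/s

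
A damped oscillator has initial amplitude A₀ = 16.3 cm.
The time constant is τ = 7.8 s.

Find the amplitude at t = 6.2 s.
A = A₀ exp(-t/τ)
A = A₀ exp(−t/τ) = 16.3×exp(−6.2/7.8) = 7.362 cm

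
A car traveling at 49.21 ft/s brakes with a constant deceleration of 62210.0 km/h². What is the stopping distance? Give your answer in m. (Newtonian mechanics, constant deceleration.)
d = v₀² / (2a) (with unit conversion) = 23.43 m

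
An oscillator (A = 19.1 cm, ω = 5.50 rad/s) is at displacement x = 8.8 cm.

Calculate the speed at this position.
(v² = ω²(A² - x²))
v = ω√(A² − x²) = 5.5×√(0.191² − 0.088²) = 0.9324 m/s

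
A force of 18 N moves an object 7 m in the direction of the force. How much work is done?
W = Fd = 18×7 = 126.0 J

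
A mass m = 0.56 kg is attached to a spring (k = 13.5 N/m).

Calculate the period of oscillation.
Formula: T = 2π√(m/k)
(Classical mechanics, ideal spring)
T = 2π√(m/k) = 2π√(0.56/13.5) = 1.28 s; f = 1/T = 0.7814 Hz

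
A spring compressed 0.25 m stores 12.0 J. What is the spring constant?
PE = ½kx² → k = 2PE/x² = 2×12.0/0.25² = 384.0 N/m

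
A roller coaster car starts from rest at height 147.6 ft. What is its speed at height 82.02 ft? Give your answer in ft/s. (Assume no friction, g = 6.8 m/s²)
mgh₁ = ½mv₂² + mgh₂ → v₂ = √(2g(h₁−h₂)) = √(2×6.8×(44.99−25)) = 16.49 m/s = 54.09 ft/s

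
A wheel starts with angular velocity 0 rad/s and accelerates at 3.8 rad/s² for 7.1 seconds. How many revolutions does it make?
θ = ω₀t + ½αt² = 0×7.1 + ½×3.8×7.1² = 95.78 rad
Revolutions = θ/(2π) = 95.78/(2π) = 15.24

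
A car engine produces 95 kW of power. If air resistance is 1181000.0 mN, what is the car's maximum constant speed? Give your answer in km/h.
P = Fv → v = P/F = 95000 W / 1181 N = 80.44 m/s = 289.6 km/h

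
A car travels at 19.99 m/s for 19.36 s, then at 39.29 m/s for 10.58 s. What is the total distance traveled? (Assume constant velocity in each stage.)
d₁ = v₁t₁ = 19.99 × 19.36 = 387.006 m
d₂ = v₂t₂ = 39.29 × 10.58 = 415.688 m
d_total = 387.006 + 415.688 = 802.69 m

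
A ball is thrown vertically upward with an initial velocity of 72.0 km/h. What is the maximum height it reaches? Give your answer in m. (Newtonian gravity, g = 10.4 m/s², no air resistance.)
h_max = v₀²/(2g) (with unit conversion) = 19.23 m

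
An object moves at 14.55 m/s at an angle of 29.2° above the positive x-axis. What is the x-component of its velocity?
vₓ = v cos(θ) = 14.55 × cos(29.2°) = 12.7 m/s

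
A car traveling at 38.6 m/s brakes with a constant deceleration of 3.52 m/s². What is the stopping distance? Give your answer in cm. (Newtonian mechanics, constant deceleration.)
d = v₀² / (2a) (with unit conversion) = 21160.0 cm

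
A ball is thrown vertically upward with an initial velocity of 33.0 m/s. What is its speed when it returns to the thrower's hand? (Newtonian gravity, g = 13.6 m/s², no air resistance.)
By conservation of energy, the ball returns at the same speed = 33.0 m/s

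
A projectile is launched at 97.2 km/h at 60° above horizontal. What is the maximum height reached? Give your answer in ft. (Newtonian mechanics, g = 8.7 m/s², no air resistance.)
H = v₀²sin²(θ)/(2g) (with unit conversion) = 103.1 ft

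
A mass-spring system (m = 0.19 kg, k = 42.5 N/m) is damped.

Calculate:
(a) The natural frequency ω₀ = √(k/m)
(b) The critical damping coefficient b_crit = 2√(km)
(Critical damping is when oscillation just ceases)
ω₀ = √(k/m) = √(42.5/0.19) = 14.96 rad/s
b_crit = 2√(km) = 2√(42.5×0.19) = 5.683 kg/s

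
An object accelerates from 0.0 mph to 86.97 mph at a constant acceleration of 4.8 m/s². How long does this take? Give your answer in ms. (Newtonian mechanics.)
t = (v - v₀)/a (with unit conversion) = 8100.0 ms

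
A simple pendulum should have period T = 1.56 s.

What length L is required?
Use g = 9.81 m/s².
T = 2π√(L/g) → L = g(T/2π)² = 9.81×(1.56/2π)² = 0.6047 m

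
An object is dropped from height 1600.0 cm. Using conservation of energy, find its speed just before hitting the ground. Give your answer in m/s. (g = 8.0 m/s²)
mgh = ½mv² → v = √(2gh) = √(2×8.0×16) = 16 m/s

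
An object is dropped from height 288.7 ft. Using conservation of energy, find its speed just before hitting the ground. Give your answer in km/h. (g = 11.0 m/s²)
mgh = ½mv² → v = √(2gh) = √(2×11.0×88) = 44 m/s = 158.4 km/h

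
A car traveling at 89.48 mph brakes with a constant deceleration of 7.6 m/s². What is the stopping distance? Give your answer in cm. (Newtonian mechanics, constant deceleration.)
d = v₀² / (2a) (with unit conversion) = 10530.0 cm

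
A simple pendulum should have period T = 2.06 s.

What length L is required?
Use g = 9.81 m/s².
T = 2π√(L/g) → L = g(T/2π)² = 9.81×(2.06/2π)² = 1.054 m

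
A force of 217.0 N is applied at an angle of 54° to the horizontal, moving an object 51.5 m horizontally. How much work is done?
W = Fd cosθ = 217.0×51.5×cos(54°) = 6568.8 J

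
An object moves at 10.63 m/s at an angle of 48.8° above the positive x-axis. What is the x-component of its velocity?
vₓ = v cos(θ) = 10.63 × cos(48.8°) = 7.0 m/s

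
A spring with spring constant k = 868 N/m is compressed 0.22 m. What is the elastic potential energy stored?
PE = ½kx² = ½×868×0.22² = 21.01 J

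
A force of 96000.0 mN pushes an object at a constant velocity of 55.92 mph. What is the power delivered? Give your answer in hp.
P = Fv = 96 N × 25 m/s = 2400 W = 3.218 hp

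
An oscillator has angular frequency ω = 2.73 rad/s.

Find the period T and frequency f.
T = 2π/ω = 2π/2.73 = 2.302 s; f = ω/2π = 0.4345 Hz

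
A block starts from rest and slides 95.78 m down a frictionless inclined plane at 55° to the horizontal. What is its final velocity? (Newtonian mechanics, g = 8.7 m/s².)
a = g sin(θ) = 8.7 × sin(55°) = 7.13 m/s²
v = √(2ad) = √(2 × 7.13 × 95.78) = 36.95 m/s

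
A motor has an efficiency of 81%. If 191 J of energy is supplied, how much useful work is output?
W_out = η × W_in = 0.81 × 191 = 154.71 J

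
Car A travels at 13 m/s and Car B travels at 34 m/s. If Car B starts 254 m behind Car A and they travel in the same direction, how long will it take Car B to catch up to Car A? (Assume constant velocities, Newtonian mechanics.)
Relative speed: v_rel = 34 - 13 = 21 m/s
Time to catch: t = d₀/v_rel = 254/21 = 12.1 s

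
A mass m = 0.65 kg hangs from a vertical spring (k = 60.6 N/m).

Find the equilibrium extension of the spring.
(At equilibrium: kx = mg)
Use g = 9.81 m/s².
x_eq = mg/k = 0.65×9.81/60.6 = 0.1052 m = 10.52 cm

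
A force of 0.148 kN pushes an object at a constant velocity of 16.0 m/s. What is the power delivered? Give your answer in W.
P = Fv = 148 N × 16 m/s = 2368 W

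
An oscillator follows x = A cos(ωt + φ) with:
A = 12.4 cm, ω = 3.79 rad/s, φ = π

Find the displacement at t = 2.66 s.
x = A cos(ωt + φ) = 12.4×cos(3.79×2.66 + π) = 9.822 cm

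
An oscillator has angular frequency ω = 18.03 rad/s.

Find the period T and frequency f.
T = 2π/ω = 2π/18.03 = 0.3485 s; f = ω/2π = 2.87 Hz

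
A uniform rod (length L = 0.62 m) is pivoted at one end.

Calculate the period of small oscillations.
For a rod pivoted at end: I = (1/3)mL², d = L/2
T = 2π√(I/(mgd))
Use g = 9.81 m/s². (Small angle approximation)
I/m = (1/3)L² = 0.1281 m²; d = L/2 = 0.31 m
T = 2π√(I/(mgd)) = 2π√(0.1281/(9.81×0.31)) = 1.29 s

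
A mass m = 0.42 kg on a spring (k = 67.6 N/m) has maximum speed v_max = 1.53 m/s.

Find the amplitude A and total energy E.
½mv²_max = ½kA² → A = v_max√(m/k) = 1.53×√(0.42/67.6) = 0.1206 m = 12.06 cm
E = ½mv²_max = ½×0.42×1.53² = 0.4916 J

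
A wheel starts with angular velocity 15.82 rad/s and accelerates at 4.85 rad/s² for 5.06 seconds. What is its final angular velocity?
ω = ω₀ + αt = 15.82 + 4.85 × 5.06 = 40.36 rad/s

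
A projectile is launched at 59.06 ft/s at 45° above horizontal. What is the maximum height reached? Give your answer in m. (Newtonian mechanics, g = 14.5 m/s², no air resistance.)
H = v₀²sin²(θ)/(2g) (with unit conversion) = 5.587 m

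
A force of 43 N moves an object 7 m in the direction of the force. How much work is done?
W = Fd = 43×7 = 301.0 J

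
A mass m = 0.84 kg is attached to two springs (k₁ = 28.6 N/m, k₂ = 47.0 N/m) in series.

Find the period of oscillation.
k_eq = k₁k₂/(k₁+k₂) = 17.78 N/m
T = 2π√(m/k_eq) = 2π√(0.84/17.78) = 1.366 s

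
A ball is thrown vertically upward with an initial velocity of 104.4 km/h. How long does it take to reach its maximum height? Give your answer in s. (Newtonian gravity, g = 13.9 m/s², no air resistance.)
t_up = v₀/g (with unit conversion) = 2.086 s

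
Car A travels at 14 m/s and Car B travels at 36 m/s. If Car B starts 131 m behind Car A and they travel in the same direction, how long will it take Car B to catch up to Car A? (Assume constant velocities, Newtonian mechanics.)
Relative speed: v_rel = 36 - 14 = 22 m/s
Time to catch: t = d₀/v_rel = 131/22 = 5.95 s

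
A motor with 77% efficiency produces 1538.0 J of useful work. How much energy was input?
W_in = W_out/η = 1538.0/0.77 = 1997.4 J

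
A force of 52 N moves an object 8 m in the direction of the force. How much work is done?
W = Fd = 52×8 = 416.0 J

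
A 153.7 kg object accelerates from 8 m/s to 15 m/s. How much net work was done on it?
W_net = ΔKE = ½m(v₂² − v₁²) = ½×153.7×(15² − 8²) = 12372.85 J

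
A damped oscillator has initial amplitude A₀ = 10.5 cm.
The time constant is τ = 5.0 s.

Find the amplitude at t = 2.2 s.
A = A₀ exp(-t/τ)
A = A₀ exp(−t/τ) = 10.5×exp(−2.2/5.0) = 6.762 cm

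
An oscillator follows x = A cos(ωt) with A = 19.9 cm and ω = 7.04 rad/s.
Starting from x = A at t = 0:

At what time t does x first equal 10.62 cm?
cos(ωt) = x/A = 10.62/19.9 = 0.5337
ωt = arccos(0.5337) = 1.008 rad
t = 1.008/7.04 = 0.1432 s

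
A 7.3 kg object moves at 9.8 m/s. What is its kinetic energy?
KE = ½mv² = ½×7.3×9.8² = 350.546 J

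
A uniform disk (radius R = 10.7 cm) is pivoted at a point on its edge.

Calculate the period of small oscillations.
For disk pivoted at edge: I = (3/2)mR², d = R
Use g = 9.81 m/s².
I/m = (3/2)R² = 0.01717 m²; d = R = 0.107 m
T = 2π√((3/2)R²/(gR)) = 2π√(3R/(2g)) = 0.8037 s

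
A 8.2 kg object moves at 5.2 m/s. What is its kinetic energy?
KE = ½mv² = ½×8.2×5.2² = 110.864 J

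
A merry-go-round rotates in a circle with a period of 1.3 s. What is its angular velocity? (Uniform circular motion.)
ω = 2π/T = 2π/1.3 = 4.8332 rad/s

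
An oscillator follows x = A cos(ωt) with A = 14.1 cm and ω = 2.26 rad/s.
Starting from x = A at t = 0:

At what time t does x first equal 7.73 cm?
cos(ωt) = x/A = 7.73/14.1 = 0.5482
ωt = arccos(0.5482) = 0.9906 rad
t = 0.9906/2.26 = 0.4383 s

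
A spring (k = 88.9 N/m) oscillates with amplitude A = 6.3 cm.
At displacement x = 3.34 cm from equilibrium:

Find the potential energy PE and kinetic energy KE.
E_total = ½kA² = ½×88.9×(0.063)² = 0.1764 J
PE = ½kx² = ½×88.9×(0.0334)² = 0.04959 J
KE = E_total − PE = 0.1268 J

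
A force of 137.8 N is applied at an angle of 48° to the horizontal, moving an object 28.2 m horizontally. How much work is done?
W = Fd cosθ = 137.8×28.2×cos(48°) = 2600.2 J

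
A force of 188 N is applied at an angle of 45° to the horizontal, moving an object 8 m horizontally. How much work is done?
W = Fd cosθ = 188×8×cos(45°) = 1063.5 J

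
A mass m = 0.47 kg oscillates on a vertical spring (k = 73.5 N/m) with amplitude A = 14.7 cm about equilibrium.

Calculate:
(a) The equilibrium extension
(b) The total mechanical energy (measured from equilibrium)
x_eq = mg/k = 0.47×9.81/73.5 = 0.06273 m = 6.273 cm
E = ½kA² = ½×73.5×(0.147)² = 0.7941 J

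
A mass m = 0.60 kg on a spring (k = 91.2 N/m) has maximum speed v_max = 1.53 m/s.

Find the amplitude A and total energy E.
½mv²_max = ½kA² → A = v_max√(m/k) = 1.53×√(0.6/91.2) = 0.1241 m = 12.41 cm
E = ½mv²_max = ½×0.6×1.53² = 0.7023 J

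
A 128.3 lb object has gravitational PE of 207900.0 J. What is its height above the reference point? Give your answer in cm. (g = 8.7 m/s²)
PE = mgh → h = PE/(mg) = 2.079e+05 J / (58.2 kg × 8.7 m/s²) = 410.6 m = 41060.0 cm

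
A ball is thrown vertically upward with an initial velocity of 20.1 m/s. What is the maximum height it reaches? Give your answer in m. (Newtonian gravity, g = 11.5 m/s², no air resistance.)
h_max = v₀²/(2g) = 17.57 m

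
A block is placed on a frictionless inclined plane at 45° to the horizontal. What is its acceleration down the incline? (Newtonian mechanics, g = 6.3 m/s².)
a = g sin(θ) = 6.3 × sin(45°) = 6.3 × 0.7071 = 4.45 m/s²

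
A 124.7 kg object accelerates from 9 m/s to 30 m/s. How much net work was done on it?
W_net = ΔKE = ½m(v₂² − v₁²) = ½×124.7×(30² − 9²) = 51064.65 J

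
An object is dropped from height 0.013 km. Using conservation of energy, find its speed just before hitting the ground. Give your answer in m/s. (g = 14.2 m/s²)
mgh = ½mv² → v = √(2gh) = √(2×14.2×13) = 19.21 m/s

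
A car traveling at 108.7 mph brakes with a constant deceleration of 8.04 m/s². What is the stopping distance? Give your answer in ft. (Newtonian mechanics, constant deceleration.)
d = v₀² / (2a) (with unit conversion) = 481.8 ft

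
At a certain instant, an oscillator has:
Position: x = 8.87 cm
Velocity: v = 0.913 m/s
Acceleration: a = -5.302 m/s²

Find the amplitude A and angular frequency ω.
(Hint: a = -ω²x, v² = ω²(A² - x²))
a = −ω²x → ω = √(|a|/x) = √(5.302/0.0887) = 7.731 rad/s
v² = ω²(A² − x²) → A = √(x² + v²/ω²) = √(0.0887² + 0.913²/7.731²) = 0.1477 m = 14.77 cm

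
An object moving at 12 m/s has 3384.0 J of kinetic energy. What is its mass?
KE = ½mv² → m = 2KE/v² = 2×3384.0/12² = 47.0 kg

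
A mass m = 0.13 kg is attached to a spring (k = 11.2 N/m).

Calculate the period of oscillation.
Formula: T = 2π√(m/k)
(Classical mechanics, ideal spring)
T = 2π√(m/k) = 2π√(0.13/11.2) = 0.6769 s; f = 1/T = 1.477 Hz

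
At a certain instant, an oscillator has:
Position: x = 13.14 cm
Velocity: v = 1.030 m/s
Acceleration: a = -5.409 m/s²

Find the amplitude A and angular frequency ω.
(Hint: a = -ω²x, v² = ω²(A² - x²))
a = −ω²x → ω = √(|a|/x) = √(5.409/0.1314) = 6.416 rad/s
v² = ω²(A² − x²) → A = √(x² + v²/ω²) = √(0.1314² + 1.03²/6.416²) = 0.2075 m = 20.75 cm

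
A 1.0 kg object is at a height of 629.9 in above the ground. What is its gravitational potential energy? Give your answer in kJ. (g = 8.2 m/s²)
PE = mgh = 1 kg × 8.2 m/s² × 16 m = 131.2 J = 0.1312 kJ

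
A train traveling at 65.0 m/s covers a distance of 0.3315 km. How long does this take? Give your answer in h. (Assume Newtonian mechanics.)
t = d/v (with unit conversion) = 0.001417 h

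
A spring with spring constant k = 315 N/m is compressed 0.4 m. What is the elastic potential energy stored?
PE = ½kx² = ½×315×0.4² = 25.2 J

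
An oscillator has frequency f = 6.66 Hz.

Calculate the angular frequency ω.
ω = 2πf = 2π×6.66 = 41.85 rad/s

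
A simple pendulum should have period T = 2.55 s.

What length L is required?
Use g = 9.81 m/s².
T = 2π√(L/g) → L = g(T/2π)² = 9.81×(2.55/2π)² = 1.616 m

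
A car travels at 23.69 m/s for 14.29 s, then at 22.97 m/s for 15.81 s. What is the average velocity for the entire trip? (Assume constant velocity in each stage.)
d₁ = v₁t₁ = 23.69 × 14.29 = 338.53 m
d₂ = v₂t₂ = 22.97 × 15.81 = 363.156 m
d_total = 701.69 m, t_total = 30.1 s
v_avg = d_total/t_total = 701.69/30.1 = 23.31 m/s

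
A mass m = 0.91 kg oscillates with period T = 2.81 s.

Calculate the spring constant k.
T = 2π√(m/k) → k = m(2π/T)² = 0.91×(2π/2.81)² = 4.55 N/m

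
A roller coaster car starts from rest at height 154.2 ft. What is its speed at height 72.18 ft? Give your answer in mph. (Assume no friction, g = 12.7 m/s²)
mgh₁ = ½mv₂² + mgh₂ → v₂ = √(2g(h₁−h₂)) = √(2×12.7×(47−22)) = 25.2 m/s = 56.37 mph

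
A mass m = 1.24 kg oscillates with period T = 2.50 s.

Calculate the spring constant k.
T = 2π√(m/k) → k = m(2π/T)² = 1.24×(2π/2.5)² = 7.833 N/m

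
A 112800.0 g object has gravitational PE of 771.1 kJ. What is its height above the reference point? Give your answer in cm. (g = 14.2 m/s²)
PE = mgh → h = PE/(mg) = 7.711e+05 J / (112.8 kg × 14.2 m/s²) = 481.4 m = 48140.0 cm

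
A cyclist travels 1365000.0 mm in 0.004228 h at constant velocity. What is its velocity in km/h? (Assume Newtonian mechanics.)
v = d/t (with unit conversion) = 322.8 km/h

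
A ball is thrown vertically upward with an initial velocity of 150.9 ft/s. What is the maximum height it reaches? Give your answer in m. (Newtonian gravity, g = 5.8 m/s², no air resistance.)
h_max = v₀²/(2g) (with unit conversion) = 182.4 m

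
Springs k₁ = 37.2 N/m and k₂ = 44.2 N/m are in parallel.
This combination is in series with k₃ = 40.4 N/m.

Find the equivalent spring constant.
k₁₂ = k₁ + k₂ = 81.4 N/m (parallel)
1/k_eq = 1/k₁₂ + 1/k₃ → k_eq = 27 N/m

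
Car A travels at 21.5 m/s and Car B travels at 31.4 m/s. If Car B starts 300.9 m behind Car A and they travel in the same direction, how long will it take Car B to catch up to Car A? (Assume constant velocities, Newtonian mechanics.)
Relative speed: v_rel = 31.4 - 21.5 = 9.9 m/s
Time to catch: t = d₀/v_rel = 300.9/9.9 = 30.39 s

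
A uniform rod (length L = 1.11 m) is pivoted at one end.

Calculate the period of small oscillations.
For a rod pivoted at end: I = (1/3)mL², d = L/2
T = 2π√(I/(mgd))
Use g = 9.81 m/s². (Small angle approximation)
I/m = (1/3)L² = 0.4107 m²; d = L/2 = 0.555 m
T = 2π√(I/(mgd)) = 2π√(0.4107/(9.81×0.555)) = 1.726 s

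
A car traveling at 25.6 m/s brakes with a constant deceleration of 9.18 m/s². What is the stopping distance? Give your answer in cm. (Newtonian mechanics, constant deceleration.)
d = v₀² / (2a) (with unit conversion) = 3569.0 cm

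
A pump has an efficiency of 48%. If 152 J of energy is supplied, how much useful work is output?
W_out = η × W_in = 0.48 × 152 = 72.96 J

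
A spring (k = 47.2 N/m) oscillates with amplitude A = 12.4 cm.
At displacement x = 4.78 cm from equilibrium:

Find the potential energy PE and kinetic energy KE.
E_total = ½kA² = ½×47.2×(0.124)² = 0.3629 J
PE = ½kx² = ½×47.2×(0.0478)² = 0.05392 J
KE = E_total − PE = 0.309 J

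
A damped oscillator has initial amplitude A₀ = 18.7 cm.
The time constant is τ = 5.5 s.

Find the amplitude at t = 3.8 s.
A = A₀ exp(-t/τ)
A = A₀ exp(−t/τ) = 18.7×exp(−3.8/5.5) = 9.371 cm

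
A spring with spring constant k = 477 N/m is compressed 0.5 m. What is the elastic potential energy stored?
PE = ½kx² = ½×477×0.5² = 59.62 J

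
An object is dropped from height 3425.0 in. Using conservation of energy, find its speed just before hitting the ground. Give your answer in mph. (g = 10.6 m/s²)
mgh = ½mv² → v = √(2gh) = √(2×10.6×86.99) = 42.95 m/s = 96.07 mph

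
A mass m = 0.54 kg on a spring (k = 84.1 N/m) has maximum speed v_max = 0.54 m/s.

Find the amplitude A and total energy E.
½mv²_max = ½kA² → A = v_max√(m/k) = 0.54×√(0.54/84.1) = 0.04327 m = 4.327 cm
E = ½mv²_max = ½×0.54×0.54² = 0.07873 J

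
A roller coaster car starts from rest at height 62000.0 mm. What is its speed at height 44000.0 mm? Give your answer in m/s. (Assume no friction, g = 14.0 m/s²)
mgh₁ = ½mv₂² + mgh₂ → v₂ = √(2g(h₁−h₂)) = √(2×14.0×(62−44)) = 22.45 m/s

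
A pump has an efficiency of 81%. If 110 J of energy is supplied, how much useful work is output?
W_out = η × W_in = 0.81 × 110 = 89.1 J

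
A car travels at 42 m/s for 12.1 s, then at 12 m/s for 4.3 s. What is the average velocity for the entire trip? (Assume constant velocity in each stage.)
d₁ = v₁t₁ = 42 × 12.1 = 508.2 m
d₂ = v₂t₂ = 12 × 4.3 = 51.6 m
d_total = 559.8 m, t_total = 16.4 s
v_avg = d_total/t_total = 559.8/16.4 = 34.13 m/s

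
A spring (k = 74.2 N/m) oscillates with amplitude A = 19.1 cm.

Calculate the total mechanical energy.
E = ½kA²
E = ½kA² = ½×74.2×(0.191)² = 1.353 J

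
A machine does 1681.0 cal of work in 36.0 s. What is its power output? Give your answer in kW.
P = W/t = 7033 J / 36 s = 195.4 W = 0.1954 kW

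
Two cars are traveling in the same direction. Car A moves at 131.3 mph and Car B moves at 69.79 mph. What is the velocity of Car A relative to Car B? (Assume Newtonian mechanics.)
v_rel = v_A - v_B = 131.3 - 69.79 = 61.51 mph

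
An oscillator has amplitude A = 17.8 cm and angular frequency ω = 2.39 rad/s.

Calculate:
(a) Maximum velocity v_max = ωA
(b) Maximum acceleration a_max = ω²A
v_max = ωA = 2.39×0.178 = 0.4254 m/s
a_max = ω²A = 2.39²×0.178 = 1.017 m/s²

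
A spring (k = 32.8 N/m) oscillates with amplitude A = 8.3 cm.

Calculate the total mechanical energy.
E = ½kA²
E = ½kA² = ½×32.8×(0.083)² = 0.113 J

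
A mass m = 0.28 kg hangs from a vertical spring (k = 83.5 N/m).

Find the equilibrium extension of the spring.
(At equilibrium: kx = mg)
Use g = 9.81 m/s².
x_eq = mg/k = 0.28×9.81/83.5 = 0.0329 m = 3.29 cm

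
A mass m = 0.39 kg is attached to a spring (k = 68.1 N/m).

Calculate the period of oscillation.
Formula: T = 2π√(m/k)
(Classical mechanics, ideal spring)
T = 2π√(m/k) = 2π√(0.39/68.1) = 0.4755 s; f = 1/T = 2.103 Hz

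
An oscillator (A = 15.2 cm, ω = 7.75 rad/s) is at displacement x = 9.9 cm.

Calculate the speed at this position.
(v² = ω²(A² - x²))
v = ω√(A² − x²) = 7.75×√(0.152² − 0.099²) = 0.8939 m/s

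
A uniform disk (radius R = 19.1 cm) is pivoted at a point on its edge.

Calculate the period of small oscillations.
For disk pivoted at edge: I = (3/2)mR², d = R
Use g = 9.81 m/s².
I/m = (3/2)R² = 0.05472 m²; d = R = 0.191 m
T = 2π√((3/2)R²/(gR)) = 2π√(3R/(2g)) = 1.074 s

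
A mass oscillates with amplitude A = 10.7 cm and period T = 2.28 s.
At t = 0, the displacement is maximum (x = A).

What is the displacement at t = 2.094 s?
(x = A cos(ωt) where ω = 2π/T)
ω = 2π/T = 2π/2.28 = 2.756 rad/s
x = A cos(ωt) = 10.7×cos(2.756×2.094) = 9.325 cm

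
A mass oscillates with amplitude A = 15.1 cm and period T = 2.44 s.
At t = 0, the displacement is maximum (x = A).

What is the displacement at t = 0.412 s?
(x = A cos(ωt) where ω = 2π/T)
ω = 2π/T = 2π/2.44 = 2.575 rad/s
x = A cos(ωt) = 15.1×cos(2.575×0.412) = 7.37 cm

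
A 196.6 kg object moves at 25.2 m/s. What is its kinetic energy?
KE = ½mv² = ½×196.6×25.2² = 62424.43 J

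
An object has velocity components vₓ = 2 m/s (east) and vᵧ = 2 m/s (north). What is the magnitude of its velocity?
|v| = √(vₓ² + vᵧ²) = √(2² + 2²) = √(8) = 2.83 m/s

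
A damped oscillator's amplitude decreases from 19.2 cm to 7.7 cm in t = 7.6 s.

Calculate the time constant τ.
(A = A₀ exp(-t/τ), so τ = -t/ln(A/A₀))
A/A₀ = 7.7/19.2 = 0.401; ln(A/A₀) = -0.9137
τ = −t/ln(A/A₀) = −7.6/-0.9137 = 8.318 s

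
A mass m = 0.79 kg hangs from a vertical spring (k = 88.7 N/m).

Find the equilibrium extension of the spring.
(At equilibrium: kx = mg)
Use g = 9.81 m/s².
x_eq = mg/k = 0.79×9.81/88.7 = 0.08737 m = 8.737 cm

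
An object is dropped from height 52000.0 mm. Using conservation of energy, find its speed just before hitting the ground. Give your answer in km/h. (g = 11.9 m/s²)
mgh = ½mv² → v = √(2gh) = √(2×11.9×52) = 35.18 m/s = 126.6 km/h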